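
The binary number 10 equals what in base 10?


10 in decimal = 2

2


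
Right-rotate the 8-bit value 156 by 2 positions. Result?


Rotate 0b10011100 right by 2 (8-bit) = 0b100111 = 39

39


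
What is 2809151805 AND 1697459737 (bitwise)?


0b10100111011100000100000100111101 & 0b1100101001011010010111000011001 = 0b100101001000000000000000011001 = 622854169

622854169


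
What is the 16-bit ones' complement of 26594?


26594 ^ 65535 = 38941

38941


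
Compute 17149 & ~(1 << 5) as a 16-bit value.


17149 & ~(1 << 5) = 17117

17117


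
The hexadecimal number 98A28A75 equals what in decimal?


98A28A75 hex = 2560789109 decimal

2560789109


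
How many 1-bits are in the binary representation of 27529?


0b110101110001001 has 8 set bits

8


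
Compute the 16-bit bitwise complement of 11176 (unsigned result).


~0b10101110101000 = 0b1101010001010111 = 54359 (16-bit unsigned)

54359


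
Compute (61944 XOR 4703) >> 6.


Step 1: 61944 ^ 4703 = 58279
Step 2: 58279 >> 6 = 910

910


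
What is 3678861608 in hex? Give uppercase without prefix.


3678861608 = DB46F928 hex

DB46F928


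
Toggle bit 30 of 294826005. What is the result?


294826005 ^ (1 << 30) = 294826005 ^ 1073741824 = 1368567829

1368567829


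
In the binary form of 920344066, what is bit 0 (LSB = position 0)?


0b110110110110110101011000000010, position 0 = 0

0


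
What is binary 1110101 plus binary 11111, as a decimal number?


1110101 + 11111 = 10010100 = 148

148


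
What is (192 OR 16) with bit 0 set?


Step 1: 192 | 16 = 208
Step 2: 208 | (1 << 0) = 208 | 1 = 209

209


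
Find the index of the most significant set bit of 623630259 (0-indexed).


0b100101001010111101011110110011. Highest set bit at position 29

29


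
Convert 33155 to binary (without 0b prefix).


33155 = 1000000110000011 in binary

1000000110000011


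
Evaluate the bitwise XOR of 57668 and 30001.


0b1110000101000100 ^ 0b111010100110001 = 0b1001010001110101 = 38005

38005


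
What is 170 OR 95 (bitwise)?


0b10101010 | 0b1011111 = 0b11111111 = 255

255


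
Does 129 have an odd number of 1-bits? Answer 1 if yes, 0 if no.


0b10000001 has 2 ones => parity 0

0


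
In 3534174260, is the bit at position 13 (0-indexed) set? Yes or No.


0b11010010101001110011100000110100, bit 13 = 1. Yes

Yes


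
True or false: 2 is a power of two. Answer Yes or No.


0b10. Only one bit set => Yes

Yes


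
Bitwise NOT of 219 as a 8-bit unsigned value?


~0b11011011 = 0b100100 = 36 (8-bit unsigned)

36


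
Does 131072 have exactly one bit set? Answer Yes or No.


0b100000000000000000. Only one bit set => Yes

Yes


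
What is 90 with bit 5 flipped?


90 ^ (1 << 5) = 90 ^ 32 = 122

122


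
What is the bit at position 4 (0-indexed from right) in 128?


0b10000000, position 4 = 0

0


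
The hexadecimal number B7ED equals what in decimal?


B7ED hex = 47085 decimal

47085


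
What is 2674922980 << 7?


0b10011111011100000001010111100100 << 7 = 0b100111110111000000010101111001000000000 = 342390141440

342390141440


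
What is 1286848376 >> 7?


0b1001100101100111011111101111000 >> 7 = 0b100110010110011101111110 = 10053502

10053502


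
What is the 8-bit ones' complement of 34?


34 ^ 255 = 221

221


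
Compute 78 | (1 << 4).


78 | (1 << 4) = 78 | 16 = 94

94


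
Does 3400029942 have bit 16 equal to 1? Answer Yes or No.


0b11001010101010000101011011110110, bit 16 = 0. No

No


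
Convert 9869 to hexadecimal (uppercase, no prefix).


9869 = 268D hex

268D


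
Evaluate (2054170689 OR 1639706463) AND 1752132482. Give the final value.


Step 1: 2054170689 | 1639706463 = 2080108383
Step 2: 2080108383 & 1752132482 = 1751870210

1751870210


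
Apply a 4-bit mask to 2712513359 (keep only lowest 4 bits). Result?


2712513359 & 15 = 15

15


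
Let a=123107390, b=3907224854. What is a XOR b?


123107390 ^ 3907224854 = 4021681448

4021681448


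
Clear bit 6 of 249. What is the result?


249 & ~(1 << 6) = 185

185


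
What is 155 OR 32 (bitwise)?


0b10011011 | 0b100000 = 0b10111011 = 187

187


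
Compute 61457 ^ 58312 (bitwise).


0b1111000000010001 ^ 0b1110001111001000 = 0b1001111011001 = 5081

5081


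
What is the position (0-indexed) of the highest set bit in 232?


0b11101000. Highest set bit at position 7

7


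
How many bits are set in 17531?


0b100010001111011 has 8 set bits

8


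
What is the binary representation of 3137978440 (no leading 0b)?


3137978440 = 10111011000010011100000001001000 in binary

10111011000010011100000001001000


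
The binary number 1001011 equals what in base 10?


1001011 in decimal = 75

75


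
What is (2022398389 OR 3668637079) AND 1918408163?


Step 1: 2022398389 | 3668637079 = 4205575607
Step 2: 4205575607 & 1918408163 = 1913165219

1913165219


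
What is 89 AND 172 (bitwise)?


0b1011001 & 0b10101100 = 0b1000 = 8

8


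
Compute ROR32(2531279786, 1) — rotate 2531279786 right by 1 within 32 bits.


Rotate 0b10010110111000000100001110101010 right by 1 (32-bit) = 0b1001011011100000010000111010101 = 1265639893

1265639893


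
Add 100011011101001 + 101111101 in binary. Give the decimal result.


100011011101001 + 101111101 = 100100001100110 = 18534

18534


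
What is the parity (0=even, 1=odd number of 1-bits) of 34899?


0b1000100001010011 has 6 ones => parity 0

0


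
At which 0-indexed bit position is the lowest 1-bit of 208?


0b11010000. Lowest set bit at position 4

4


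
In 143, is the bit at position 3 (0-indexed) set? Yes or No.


0b10001111, bit 3 = 1. Yes

Yes


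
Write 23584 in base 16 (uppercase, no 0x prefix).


23584 = 5C20 hex

5C20


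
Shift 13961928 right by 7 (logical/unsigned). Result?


0b110101010000101011001000 >> 7 = 0b11010101000010101 = 109077

109077


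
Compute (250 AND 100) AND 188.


Step 1: 250 & 100 = 96
Step 2: 96 & 188 = 32

32


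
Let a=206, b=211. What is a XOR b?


206 ^ 211 = 29

29


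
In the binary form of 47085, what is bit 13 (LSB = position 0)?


0b1011011111101101, position 13 = 1

1


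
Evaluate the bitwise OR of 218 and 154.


0b11011010 | 0b10011010 = 0b11011010 = 218

218


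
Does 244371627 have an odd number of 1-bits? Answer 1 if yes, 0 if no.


0b1110100100001101000010101011 has 13 ones => parity 1

1


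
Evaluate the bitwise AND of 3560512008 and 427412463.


0b11010100001110010001101000001000 & 0b11001011110011100101111101111 = 0b10000001110010000101000001000 = 272173576

272173576


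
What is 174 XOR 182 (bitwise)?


0b10101110 ^ 0b10110110 = 0b11000 = 24

24


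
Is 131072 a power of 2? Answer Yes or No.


0b100000000000000000. Only one bit set => Yes

Yes


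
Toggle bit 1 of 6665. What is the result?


6665 ^ (1 << 1) = 6665 ^ 2 = 6667

6667


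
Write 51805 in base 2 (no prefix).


51805 = 1100101001011101 in binary

1100101001011101


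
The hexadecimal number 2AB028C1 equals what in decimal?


2AB028C1 hex = 716187841 decimal

716187841


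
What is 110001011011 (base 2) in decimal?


110001011011 in decimal = 3163

3163


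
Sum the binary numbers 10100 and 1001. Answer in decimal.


10100 + 1001 = 11101 = 29

29


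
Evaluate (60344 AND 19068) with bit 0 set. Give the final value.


Step 1: 60344 & 19068 = 19000
Step 2: 19000 | (1 << 0) = 19000 | 1 = 19001

19001


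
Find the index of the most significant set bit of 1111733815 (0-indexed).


0b1000010010000111011011000110111. Highest set bit at position 30

30


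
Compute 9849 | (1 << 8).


9849 | (1 << 8) = 9849 | 256 = 10105

10105


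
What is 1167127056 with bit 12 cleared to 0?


1167127056 & ~(1 << 12) = 1167122960

1167122960


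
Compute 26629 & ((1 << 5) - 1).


26629 & 31 = 5

5


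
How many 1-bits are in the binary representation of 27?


0b11011 has 4 set bits

4


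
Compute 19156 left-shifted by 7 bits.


0b100101011010100 << 7 = 0b1001010110101000000000 = 2451968

2451968


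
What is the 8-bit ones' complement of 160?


160 ^ 255 = 95

95


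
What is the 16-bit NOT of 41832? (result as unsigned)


~0b1010001101101000 = 0b101110010010111 = 23703 (16-bit unsigned)

23703


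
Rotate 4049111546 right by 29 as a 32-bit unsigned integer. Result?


Rotate 0b11110001010110001000100111111010 right by 29 (32-bit) = 0b10001010110001000100111111010111 = 2328121303

2328121303


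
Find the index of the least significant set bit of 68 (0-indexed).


0b1000100. Lowest set bit at position 2

2


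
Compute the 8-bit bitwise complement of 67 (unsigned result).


~0b1000011 = 0b10111100 = 188 (8-bit unsigned)

188


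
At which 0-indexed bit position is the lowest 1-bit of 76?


0b1001100. Lowest set bit at position 2

2


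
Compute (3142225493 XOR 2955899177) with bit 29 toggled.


Step 1: 3142225493 ^ 2955899177 = 191233916
Step 2: 191233916 ^ (1 << 29) = 191233916 ^ 536870912 = 728104828

728104828


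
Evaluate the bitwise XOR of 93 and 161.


0b1011101 ^ 0b10100001 = 0b11111100 = 252

252


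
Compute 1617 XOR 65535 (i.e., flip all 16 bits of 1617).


1617 ^ 65535 = 63918

63918


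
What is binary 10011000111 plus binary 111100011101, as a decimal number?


10011000111 + 111100011101 = 1001111100100 = 5092

5092


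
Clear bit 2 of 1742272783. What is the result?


1742272783 & ~(1 << 2) = 1742272779

1742272779


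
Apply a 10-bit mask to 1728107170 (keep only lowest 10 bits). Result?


1728107170 & 1023 = 674

674


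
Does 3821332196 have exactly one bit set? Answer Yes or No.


0b11100011110001001110011011100100. Multiple bits set => No

No


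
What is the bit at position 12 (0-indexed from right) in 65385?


0b1111111101101001, position 12 = 1

1


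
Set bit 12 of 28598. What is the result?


28598 | (1 << 12) = 28598 | 4096 = 32694

32694


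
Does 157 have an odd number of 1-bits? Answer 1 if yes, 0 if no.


0b10011101 has 5 ones => parity 1

1


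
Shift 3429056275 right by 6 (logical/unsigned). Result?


0b11001100011000110011111100010011 >> 6 = 0b11001100011000110011111100 = 53579004

53579004


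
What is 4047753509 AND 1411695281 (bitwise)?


0b11110001010000111101000100100101 & 0b1010100001001001100001010110001 = 0b1010000000000001100000000100001 = 1342226465

1342226465


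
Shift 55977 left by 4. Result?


0b1101101010101001 << 4 = 0b11011010101010010000 = 895632

895632


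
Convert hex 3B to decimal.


3B hex = 59 decimal

59


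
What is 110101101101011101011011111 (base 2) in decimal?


110101101101011101011011111 in decimal = 112638687

112638687


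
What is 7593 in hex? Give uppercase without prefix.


7593 = 1DA9 hex

1DA9


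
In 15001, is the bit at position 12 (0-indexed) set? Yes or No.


0b11101010011001, bit 12 = 1. Yes

Yes


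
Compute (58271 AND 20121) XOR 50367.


Step 1: 58271 & 20121 = 17049
Step 2: 17049 ^ 50367 = 34342

34342


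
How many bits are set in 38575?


0b1001011010101111 has 10 set bits

10


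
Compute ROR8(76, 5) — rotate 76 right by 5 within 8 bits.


Rotate 0b1001100 right by 5 (8-bit) = 0b1100010 = 98

98


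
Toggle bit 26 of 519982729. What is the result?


519982729 ^ (1 << 26) = 519982729 ^ 67108864 = 452873865

452873865


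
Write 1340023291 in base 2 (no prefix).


1340023291 = 1001111110111110010000111111011 in binary

1001111110111110010000111111011


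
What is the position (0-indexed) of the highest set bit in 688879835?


0b101001000011110111100011011011. Highest set bit at position 29

29


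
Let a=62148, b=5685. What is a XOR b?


62148 ^ 5685 = 58609

58609


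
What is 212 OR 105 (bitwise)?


0b11010100 | 0b1101001 = 0b11111101 = 253

253


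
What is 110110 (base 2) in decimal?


110110 in decimal = 54

54


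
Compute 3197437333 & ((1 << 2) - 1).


3197437333 & 3 = 1

1


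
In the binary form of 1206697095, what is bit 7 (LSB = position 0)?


0b1000111111011001011110010000111, position 7 = 1

1


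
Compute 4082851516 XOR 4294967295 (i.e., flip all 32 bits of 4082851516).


4082851516 ^ 4294967295 = 212115779

212115779


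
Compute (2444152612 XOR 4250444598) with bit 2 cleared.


Step 1: 2444152612 ^ 4250444598 = 1828088850
Step 2: 1828088850 & ~(1 << 2) = 1828088850

1828088850


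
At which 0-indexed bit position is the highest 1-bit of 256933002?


0b1111010100000111110010001010. Highest set bit at position 27

27


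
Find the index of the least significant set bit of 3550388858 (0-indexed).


0b11010011100111101010001001111010. Lowest set bit at position 1

1


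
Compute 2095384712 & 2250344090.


0b1111100111001010000100010001000 & 0b10000110001000011000011010011010 = 0b100001000010000000010001000 = 69271688

69271688


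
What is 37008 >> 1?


0b1001000010010000 >> 1 = 0b100100001001000 = 18504

18504


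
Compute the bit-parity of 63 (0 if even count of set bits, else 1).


0b111111 has 6 ones => parity 0

0


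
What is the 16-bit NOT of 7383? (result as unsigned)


~0b1110011010111 = 0b1110001100101000 = 58152 (16-bit unsigned)

58152


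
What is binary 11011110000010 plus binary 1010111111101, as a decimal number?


11011110000010 + 1010111111101 = 100110101111111 = 19839

19839


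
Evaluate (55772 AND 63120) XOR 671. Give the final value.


Step 1: 55772 & 63120 = 53392
Step 2: 53392 ^ 671 = 53775

53775


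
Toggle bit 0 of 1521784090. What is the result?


1521784090 ^ (1 << 0) = 1521784090 ^ 1 = 1521784091

1521784091


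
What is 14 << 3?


0b1110 << 3 = 0b1110000 = 112

112


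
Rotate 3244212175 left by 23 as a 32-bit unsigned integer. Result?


Rotate 0b11000001010111101011111111001111 left by 23 (32-bit) = 0b11100111111000001010111101011111 = 3890261855

3890261855


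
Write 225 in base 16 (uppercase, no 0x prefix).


225 = E1 hex

E1


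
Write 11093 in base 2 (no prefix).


11093 = 10101101010101 in binary

10101101010101


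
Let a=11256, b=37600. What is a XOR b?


11256 ^ 37600 = 47384

47384


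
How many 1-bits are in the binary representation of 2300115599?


0b10001001000110001111101010001111 has 16 set bits

16


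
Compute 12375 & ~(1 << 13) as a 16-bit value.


12375 & ~(1 << 13) = 4183

4183


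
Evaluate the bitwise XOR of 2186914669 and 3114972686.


0b10000010010110011010101101101101 ^ 0b10111001101010101011011000001110 = 0b111011111100110001110101100011 = 1005788515

1005788515


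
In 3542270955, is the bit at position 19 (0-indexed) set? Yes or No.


0b11010011001000101100001111101011, bit 19 = 0. No

No


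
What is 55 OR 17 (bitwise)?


0b110111 | 0b10001 = 0b110111 = 55

55


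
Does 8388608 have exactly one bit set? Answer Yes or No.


0b100000000000000000000000. Only one bit set => Yes

Yes


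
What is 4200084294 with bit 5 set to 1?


4200084294 | (1 << 5) = 4200084294 | 32 = 4200084326

4200084326


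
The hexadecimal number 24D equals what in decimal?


24D hex = 589 decimal

589


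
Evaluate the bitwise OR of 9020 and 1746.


0b10001100111100 | 0b11011010010 = 0b10011111111110 = 10238

10238


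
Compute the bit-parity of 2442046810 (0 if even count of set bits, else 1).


0b10010001100011101010110101011010 has 16 ones => parity 0

0


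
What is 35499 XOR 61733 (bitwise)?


0b1000101010101011 ^ 0b1111000100100101 = 0b111101110001110 = 31630

31630


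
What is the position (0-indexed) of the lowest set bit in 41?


0b101001. Lowest set bit at position 0

0


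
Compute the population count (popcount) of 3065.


0b101111111001 has 9 set bits

9


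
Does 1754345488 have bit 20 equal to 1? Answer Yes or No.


0b1101000100100010011000000010000, bit 20 = 1. Yes

Yes


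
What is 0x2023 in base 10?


2023 hex = 8227 decimal

8227


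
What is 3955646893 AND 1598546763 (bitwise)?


0b11101011110001100110000110101101 & 0b1011111010001111110001101001011 = 0b1001011010001100110000100001001 = 1262903561

1262903561


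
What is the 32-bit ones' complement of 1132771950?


1132771950 ^ 4294967295 = 3162195345

3162195345


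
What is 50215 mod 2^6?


50215 & 63 = 39

39


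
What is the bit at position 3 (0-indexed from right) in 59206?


0b1110011101000110, position 3 = 0

0


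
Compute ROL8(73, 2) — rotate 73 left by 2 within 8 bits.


Rotate 0b1001001 left by 2 (8-bit) = 0b100101 = 37

37


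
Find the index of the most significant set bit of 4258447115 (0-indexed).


0b11111101110100101011111100001011. Highest set bit at position 31

31


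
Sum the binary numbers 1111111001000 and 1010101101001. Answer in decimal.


1111111001000 + 1010101101001 = 11010100110001 = 13617

13617


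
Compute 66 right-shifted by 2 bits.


0b1000010 >> 2 = 0b10000 = 16

16


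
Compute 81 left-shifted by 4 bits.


0b1010001 << 4 = 0b10100010000 = 1296

1296


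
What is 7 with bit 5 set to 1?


7 | (1 << 5) = 7 | 32 = 39

39


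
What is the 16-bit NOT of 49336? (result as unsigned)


~0b1100000010111000 = 0b11111101000111 = 16199 (16-bit unsigned)

16199


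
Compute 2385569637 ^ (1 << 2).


2385569637 ^ (1 << 2) = 2385569637 ^ 4 = 2385569633

2385569633


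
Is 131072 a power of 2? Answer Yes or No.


0b100000000000000000. Only one bit set => Yes

Yes


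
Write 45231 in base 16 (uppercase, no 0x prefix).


45231 = B0AF hex

B0AF


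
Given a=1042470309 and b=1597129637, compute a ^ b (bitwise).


1042470309 ^ 1597129637 = 1628476928

1628476928


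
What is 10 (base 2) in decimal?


10 in decimal = 2

2


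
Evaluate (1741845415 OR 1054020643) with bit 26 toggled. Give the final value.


Step 1: 1741845415 | 1054020643 = 2144565159
Step 2: 2144565159 ^ (1 << 26) = 2144565159 ^ 67108864 = 2077456295

2077456295


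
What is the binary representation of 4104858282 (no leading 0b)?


4104858282 = 11110100101010110010101010101010 in binary

11110100101010110010101010101010


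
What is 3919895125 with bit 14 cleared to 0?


3919895125 & ~(1 << 14) = 3919878741

3919878741


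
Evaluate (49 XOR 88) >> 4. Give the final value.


Step 1: 49 ^ 88 = 105
Step 2: 105 >> 4 = 6

6


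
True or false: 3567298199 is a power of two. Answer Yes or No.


0b11010100101000001010011010010111. Multiple bits set => No

No


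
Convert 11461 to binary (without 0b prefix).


11461 = 10110011000101 in binary

10110011000101


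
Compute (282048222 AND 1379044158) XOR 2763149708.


Step 1: 282048222 & 1379044158 = 268599838
Step 2: 268599838 ^ 2763149708 = 3031487378

3031487378


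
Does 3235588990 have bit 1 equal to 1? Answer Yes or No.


0b11000000110110110010101101111110, bit 1 = 1. Yes

Yes


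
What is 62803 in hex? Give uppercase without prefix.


62803 = F553 hex

F553


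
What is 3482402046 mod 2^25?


3482402046 & 33554431 = 26295550

26295550


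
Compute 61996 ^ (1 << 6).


61996 ^ (1 << 6) = 61996 ^ 64 = 62060

62060


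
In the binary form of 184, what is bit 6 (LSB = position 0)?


0b10111000, position 6 = 0

0


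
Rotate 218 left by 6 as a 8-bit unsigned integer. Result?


Rotate 0b11011010 left by 6 (8-bit) = 0b10110110 = 182

182


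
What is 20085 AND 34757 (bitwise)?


0b100111001110101 & 0b1000011111000101 = 0b11001000101 = 1605

1605


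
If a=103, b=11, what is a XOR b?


103 ^ 11 = 108

108


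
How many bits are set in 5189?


0b1010001000101 has 5 set bits

5


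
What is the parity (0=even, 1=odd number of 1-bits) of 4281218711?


0b11111111001011100011011010010111 has 21 ones => parity 1

1


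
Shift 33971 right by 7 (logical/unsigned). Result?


0b1000010010110011 >> 7 = 0b100001001 = 265

265


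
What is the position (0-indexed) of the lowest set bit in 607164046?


0b100100001100001001011010001110. Lowest set bit at position 1

1


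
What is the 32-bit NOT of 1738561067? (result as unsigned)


~0b1100111101000000101011000101011 = 0b10011000010111111010100111010100 = 2556406228 (32-bit unsigned)

2556406228


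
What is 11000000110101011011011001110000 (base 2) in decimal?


11000000110101011011011001110000 in decimal = 3235231344

3235231344


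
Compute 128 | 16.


0b10000000 | 0b10000 = 0b10010000 = 144

144


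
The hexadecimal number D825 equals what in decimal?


D825 hex = 55333 decimal

55333


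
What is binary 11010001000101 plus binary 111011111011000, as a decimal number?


11010001000101 + 111011111011000 = 1010110000011101 = 44061

44061


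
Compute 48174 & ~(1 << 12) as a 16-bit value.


48174 & ~(1 << 12) = 44078

44078


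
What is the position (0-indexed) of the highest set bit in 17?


0b10001. Highest set bit at position 4

4


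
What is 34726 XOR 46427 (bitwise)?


0b1000011110100110 ^ 0b1011010101011011 = 0b11001011111101 = 13053

13053


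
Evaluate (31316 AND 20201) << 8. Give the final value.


Step 1: 31316 & 20201 = 19008
Step 2: 19008 << 8 = 4866048

4866048


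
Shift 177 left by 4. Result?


0b10110001 << 4 = 0b101100010000 = 2832

2832


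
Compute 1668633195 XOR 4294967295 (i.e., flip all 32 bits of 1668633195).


1668633195 ^ 4294967295 = 2626334100

2626334100


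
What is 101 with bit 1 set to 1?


101 | (1 << 1) = 101 | 2 = 103

103


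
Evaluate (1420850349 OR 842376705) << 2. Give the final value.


Step 1: 1420850349 | 842376705 = 1991636653
Step 2: 1991636653 << 2 = 7966546612

7966546612


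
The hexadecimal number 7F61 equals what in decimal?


7F61 hex = 32609 decimal

32609


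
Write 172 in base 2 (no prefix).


172 = 10101100 in binary

10101100


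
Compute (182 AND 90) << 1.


Step 1: 182 & 90 = 18
Step 2: 18 << 1 = 36

36


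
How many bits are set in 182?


0b10110110 has 5 set bits

5


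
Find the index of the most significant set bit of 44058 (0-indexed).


0b1010110000011010. Highest set bit at position 15

15


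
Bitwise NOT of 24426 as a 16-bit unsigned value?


~0b101111101101010 = 0b1010000010010101 = 41109 (16-bit unsigned)

41109


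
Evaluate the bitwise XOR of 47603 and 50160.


0b1011100111110011 ^ 0b1100001111110000 = 0b111101000000011 = 31235

31235


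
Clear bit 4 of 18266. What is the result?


18266 & ~(1 << 4) = 18250

18250


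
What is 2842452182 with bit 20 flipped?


2842452182 ^ (1 << 20) = 2842452182 ^ 1048576 = 2843500758

2843500758


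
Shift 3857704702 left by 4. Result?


0b11100101111011111110011011111110 << 4 = 0b111001011110111111100110111111100000 = 61723275232

61723275232


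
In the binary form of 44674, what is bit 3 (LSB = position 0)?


0b1010111010000010, position 3 = 0

0


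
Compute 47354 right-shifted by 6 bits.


0b1011100011111010 >> 6 = 0b1011100011 = 739

739


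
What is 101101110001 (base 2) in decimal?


101101110001 in decimal = 2929

2929


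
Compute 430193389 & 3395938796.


0b11001101001000011101011101101 & 0b11001010011010011110100111101100 = 0b1000001000000010100011101100 = 136325356

136325356


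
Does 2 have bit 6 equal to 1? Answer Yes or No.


0b10, bit 6 = 0. No

No


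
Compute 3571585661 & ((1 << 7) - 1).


3571585661 & 127 = 125

125


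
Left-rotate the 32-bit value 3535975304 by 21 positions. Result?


Rotate 0b11010010110000101011001110001000 left by 21 (32-bit) = 0b1110001000110100101100001010110 = 1897551958

1897551958


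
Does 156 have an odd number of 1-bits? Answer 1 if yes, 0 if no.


0b10011100 has 4 ones => parity 0

0


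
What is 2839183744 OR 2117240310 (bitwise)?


0b10101001001110101000000110000000 | 0b1111110001100101000010111110110 = 0b11111111001110101000010111110110 = 4282025462

4282025462


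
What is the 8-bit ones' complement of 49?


49 ^ 255 = 206

206


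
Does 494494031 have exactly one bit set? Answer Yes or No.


0b11101011110010110000101001111. Multiple bits set => No

No


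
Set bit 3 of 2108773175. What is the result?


2108773175 | (1 << 3) = 2108773175 | 8 = 2108773183

2108773183


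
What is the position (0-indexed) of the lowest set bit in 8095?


0b1111110011111. Lowest set bit at position 0

0


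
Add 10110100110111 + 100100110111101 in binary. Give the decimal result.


10110100110111 + 100100110111101 = 111011011110100 = 30452

30452


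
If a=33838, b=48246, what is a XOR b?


33838 ^ 48246 = 14424

14424


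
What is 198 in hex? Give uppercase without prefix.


198 = C6 hex

C6


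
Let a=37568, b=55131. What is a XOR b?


37568 ^ 55131 = 17819

17819


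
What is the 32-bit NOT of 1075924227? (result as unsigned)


~0b1000000001000010100110100000011 = 0b10111111110111101011001011111100 = 3219043068 (32-bit unsigned)

3219043068


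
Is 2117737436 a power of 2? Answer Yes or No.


0b1111110001110100001101111011100. Multiple bits set => No

No


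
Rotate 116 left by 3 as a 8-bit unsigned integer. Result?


Rotate 0b1110100 left by 3 (8-bit) = 0b10100011 = 163

163


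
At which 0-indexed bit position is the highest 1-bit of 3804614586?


0b11100010110001011100111110111010. Highest set bit at position 31

31


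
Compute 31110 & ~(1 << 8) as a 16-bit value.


31110 & ~(1 << 8) = 30854

30854


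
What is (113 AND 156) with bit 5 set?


Step 1: 113 & 156 = 16
Step 2: 16 | (1 << 5) = 16 | 32 = 48

48


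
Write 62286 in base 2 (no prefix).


62286 = 1111001101001110 in binary

1111001101001110


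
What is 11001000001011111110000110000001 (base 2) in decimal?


11001000001011111110000110000001 in decimal = 3358581121

3358581121


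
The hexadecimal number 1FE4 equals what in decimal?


1FE4 hex = 8164 decimal

8164


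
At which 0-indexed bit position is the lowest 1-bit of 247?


0b11110111. Lowest set bit at position 0

0


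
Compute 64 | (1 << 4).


64 | (1 << 4) = 64 | 16 = 80

80


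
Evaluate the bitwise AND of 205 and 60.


0b11001101 & 0b111100 = 0b1100 = 12

12


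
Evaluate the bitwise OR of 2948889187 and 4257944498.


0b10101111110001000111101001100011 | 0b11111101110010110001001110110010 = 0b11111111110011110111101111110011 = 4291787763

4291787763


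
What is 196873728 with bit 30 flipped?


196873728 ^ (1 << 30) = 196873728 ^ 1073741824 = 1270615552

1270615552


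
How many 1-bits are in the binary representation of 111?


0b1101111 has 6 set bits

6


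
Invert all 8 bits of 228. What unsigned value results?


228 ^ 255 = 27

27


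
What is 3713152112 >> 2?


0b11011101010100100011010001110000 >> 2 = 0b110111010101001000110100011100 = 928288028

928288028


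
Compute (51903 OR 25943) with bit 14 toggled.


Step 1: 51903 | 25943 = 61439
Step 2: 61439 ^ (1 << 14) = 61439 ^ 16384 = 45055

45055


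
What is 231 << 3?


0b11100111 << 3 = 0b11100111000 = 1848

1848


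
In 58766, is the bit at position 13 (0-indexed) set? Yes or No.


0b1110010110001110, bit 13 = 1. Yes

Yes


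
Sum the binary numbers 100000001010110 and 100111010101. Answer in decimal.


100000001010110 + 100111010101 = 100101000101011 = 18987

18987


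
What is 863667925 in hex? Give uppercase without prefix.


863667925 = 337A86D5 hex

337A86D5


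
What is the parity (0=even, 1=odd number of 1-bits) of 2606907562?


0b10011011011000100100000010101010 has 13 ones => parity 1

1


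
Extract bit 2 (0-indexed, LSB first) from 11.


0b1011, position 2 = 0

0


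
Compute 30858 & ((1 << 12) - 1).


30858 & 4095 = 2186

2186


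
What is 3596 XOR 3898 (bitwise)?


0b111000001100 ^ 0b111100111010 = 0b100110110 = 310

310


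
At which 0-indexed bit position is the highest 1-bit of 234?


0b11101010. Highest set bit at position 7

7


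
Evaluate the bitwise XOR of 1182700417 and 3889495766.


0b1000110011111101001001110000001 ^ 0b11100111110101001111111011010110 = 0b10100001101010100110110101010111 = 2712300887

2712300887


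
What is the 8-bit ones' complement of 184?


184 ^ 255 = 71

71


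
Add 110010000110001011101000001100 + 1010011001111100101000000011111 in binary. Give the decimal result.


110010000110001011101000001100 + 1010011001111100101000000011111 = 10000101010101110000101000101011 = 2237073963

2237073963


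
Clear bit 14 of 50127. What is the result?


50127 & ~(1 << 14) = 33743

33743


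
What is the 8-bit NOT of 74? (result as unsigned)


~0b1001010 = 0b10110101 = 181 (8-bit unsigned)

181


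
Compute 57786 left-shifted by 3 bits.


0b1110000110111010 << 3 = 0b1110000110111010000 = 462288

462288


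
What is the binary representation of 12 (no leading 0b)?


12 = 1100 in binary

1100


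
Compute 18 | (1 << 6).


18 | (1 << 6) = 18 | 64 = 82

82


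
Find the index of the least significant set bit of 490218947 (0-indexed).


0b11101001110000010010111000011. Lowest set bit at position 0

0


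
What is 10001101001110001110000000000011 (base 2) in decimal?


10001101001110001110000000000011 in decimal = 2369314819

2369314819


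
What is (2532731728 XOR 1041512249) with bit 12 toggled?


Step 1: 2532731728 ^ 1041512249 = 2833407081
Step 2: 2833407081 ^ (1 << 12) = 2833407081 ^ 4096 = 2833402985

2833402985


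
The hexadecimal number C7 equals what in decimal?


C7 hex = 199 decimal

199


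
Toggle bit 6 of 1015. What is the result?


1015 ^ (1 << 6) = 1015 ^ 64 = 951

951


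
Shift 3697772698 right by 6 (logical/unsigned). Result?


0b11011100011001111000100010011010 >> 6 = 0b11011100011001111000100010 = 57777698

57777698


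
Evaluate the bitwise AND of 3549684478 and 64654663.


0b11010011100100111110001011111110 & 0b11110110101000110101000111 = 0b11100100101000000001000110 = 59932742

59932742


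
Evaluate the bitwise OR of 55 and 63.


0b110111 | 0b111111 = 0b111111 = 63

63


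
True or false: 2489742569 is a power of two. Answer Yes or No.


0b10010100011001100111010011101001. Multiple bits set => No

No


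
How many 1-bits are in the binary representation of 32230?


0b111110111100110 has 11 set bits

11


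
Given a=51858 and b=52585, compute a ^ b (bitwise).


51858 ^ 52585 = 2043

2043


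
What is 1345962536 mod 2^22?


1345962536 & 4194303 = 3785256

3785256


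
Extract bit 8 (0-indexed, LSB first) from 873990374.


0b110100000110000000100011100110, position 8 = 0

0


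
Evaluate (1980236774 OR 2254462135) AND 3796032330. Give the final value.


Step 1: 1980236774 | 2254462135 = 4134035447
Step 2: 4134035447 & 3796032330 = 3795868482

3795868482


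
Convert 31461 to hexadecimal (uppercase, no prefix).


31461 = 7AE5 hex

7AE5


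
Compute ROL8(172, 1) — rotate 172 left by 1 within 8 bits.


Rotate 0b10101100 left by 1 (8-bit) = 0b1011001 = 89

89


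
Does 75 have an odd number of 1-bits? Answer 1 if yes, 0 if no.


0b1001011 has 4 ones => parity 0

0


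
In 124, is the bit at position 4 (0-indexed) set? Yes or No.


0b1111100, bit 4 = 1. Yes

Yes


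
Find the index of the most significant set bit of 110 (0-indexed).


0b1101110. Highest set bit at position 6

6


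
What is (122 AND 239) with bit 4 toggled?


Step 1: 122 & 239 = 106
Step 2: 106 ^ (1 << 4) = 106 ^ 16 = 122

122


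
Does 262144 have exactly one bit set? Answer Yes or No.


0b1000000000000000000. Only one bit set => Yes

Yes


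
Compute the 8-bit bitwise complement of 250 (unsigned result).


~0b11111010 = 0b101 = 5 (8-bit unsigned)

5


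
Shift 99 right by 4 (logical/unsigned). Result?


0b1100011 >> 4 = 0b110 = 6

6


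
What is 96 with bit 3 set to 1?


96 | (1 << 3) = 96 | 8 = 104

104


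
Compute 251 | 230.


0b11111011 | 0b11100110 = 0b11111111 = 255

255


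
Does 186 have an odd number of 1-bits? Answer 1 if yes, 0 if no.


0b10111010 has 5 ones => parity 1

1


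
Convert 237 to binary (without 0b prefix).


237 = 11101101 in binary

11101101


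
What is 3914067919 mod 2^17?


3914067919 & 131071 = 126927

126927


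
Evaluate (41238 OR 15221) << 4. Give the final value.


Step 1: 41238 | 15221 = 47991
Step 2: 47991 << 4 = 767856

767856


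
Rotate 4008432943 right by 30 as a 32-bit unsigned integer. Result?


Rotate 0b11101110111010111101010100101111 right by 30 (32-bit) = 0b10111011101011110101010010111111 = 3148829887

3148829887


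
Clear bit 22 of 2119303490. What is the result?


2119303490 & ~(1 << 22) = 2115109186

2115109186


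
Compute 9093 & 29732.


0b10001110000101 & 0b111010000100100 = 0b10000000000100 = 8196

8196


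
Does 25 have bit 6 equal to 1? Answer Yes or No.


0b11001, bit 6 = 0. No

No


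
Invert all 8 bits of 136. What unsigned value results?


136 ^ 255 = 119

119


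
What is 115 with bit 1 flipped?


115 ^ (1 << 1) = 115 ^ 2 = 113

113


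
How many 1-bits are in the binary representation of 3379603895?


0b11001001011100001010100110110111 has 17 set bits

17


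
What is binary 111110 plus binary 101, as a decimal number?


111110 + 101 = 1000011 = 67

67


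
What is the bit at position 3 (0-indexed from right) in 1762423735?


0b1101001000011000111001110110111, position 3 = 0

0


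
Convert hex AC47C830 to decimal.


AC47C830 hex = 2890385456 decimal

2890385456


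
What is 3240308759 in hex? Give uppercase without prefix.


3240308759 = C1233017 hex

C1233017


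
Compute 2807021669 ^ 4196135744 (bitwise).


0b10100111010011111100000001100101 ^ 0b11111010000110111111001101000000 = 0b1011101010101000011001100100101 = 1565799205

1565799205


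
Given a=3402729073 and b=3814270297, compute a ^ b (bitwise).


3402729073 ^ 3814270297 = 696820520

696820520


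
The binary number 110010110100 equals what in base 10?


110010110100 in decimal = 3252

3252


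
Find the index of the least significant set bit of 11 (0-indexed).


0b1011. Lowest set bit at position 0

0


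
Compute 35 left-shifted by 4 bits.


0b100011 << 4 = 0b1000110000 = 560

560


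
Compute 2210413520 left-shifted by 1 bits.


0b10000011110000000011101111010000 << 1 = 0b100000111100000000111011110100000 = 4420827040

4420827040


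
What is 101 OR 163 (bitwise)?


0b1100101 | 0b10100011 = 0b11100111 = 231

231


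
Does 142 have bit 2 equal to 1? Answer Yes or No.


0b10001110, bit 2 = 1. Yes

Yes


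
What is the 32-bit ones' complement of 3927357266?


3927357266 ^ 4294967295 = 367610029

367610029


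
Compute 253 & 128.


0b11111101 & 0b10000000 = 0b10000000 = 128

128


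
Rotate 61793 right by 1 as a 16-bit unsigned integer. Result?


Rotate 0b1111000101100001 right by 1 (16-bit) = 0b1111100010110000 = 63664

63664


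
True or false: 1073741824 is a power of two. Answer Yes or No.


0b1000000000000000000000000000000. Only one bit set => Yes

Yes


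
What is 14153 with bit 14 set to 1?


14153 | (1 << 14) = 14153 | 16384 = 30537

30537


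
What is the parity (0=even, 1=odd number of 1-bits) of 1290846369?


0b1001100111100001100000010100001 has 12 ones => parity 0

0


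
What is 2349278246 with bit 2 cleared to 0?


2349278246 & ~(1 << 2) = 2349278242

2349278242


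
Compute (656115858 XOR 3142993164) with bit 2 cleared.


Step 1: 656115858 ^ 3142993164 = 2622344606
Step 2: 2622344606 & ~(1 << 2) = 2622344602

2622344602


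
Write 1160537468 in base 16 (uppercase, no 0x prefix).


1160537468 = 452C657C hex

452C657C


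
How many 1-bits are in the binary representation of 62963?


0b1111010111110011 has 12 set bits

12


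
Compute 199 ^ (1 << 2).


199 ^ (1 << 2) = 199 ^ 4 = 195

195


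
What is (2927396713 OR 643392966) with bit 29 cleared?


Step 1: 2927396713 | 643392966 = 2927486959
Step 2: 2927486959 & ~(1 << 29) = 2390616047

2390616047


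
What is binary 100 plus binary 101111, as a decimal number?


100 + 101111 = 110011 = 51

51


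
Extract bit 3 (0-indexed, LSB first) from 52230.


0b1100110000000110, position 3 = 0

0


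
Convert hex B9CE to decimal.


B9CE hex = 47566 decimal

47566


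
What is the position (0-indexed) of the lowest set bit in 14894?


0b11101000101110. Lowest set bit at position 1

1


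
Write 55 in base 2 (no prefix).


55 = 110111 in binary

110111


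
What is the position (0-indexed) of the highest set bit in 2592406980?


0b10011010100001001111110111000100. Highest set bit at position 31

31


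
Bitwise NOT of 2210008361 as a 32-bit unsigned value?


~0b10000011101110100000110100101001 = 0b1111100010001011111001011010110 = 2084958934 (32-bit unsigned)

2084958934


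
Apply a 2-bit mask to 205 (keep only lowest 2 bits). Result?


205 & 3 = 1

1


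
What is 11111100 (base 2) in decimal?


11111100 in decimal = 252

252


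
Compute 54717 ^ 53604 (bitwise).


0b1101010110111101 ^ 0b1101000101100100 = 0b10011011001 = 1241

1241


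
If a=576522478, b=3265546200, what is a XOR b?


576522478 ^ 3265546200 = 3774435126

3774435126


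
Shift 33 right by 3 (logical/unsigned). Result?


0b100001 >> 3 = 0b100 = 4

4


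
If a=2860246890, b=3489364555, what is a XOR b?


2860246890 ^ 3489364555 = 1702927649

1702927649


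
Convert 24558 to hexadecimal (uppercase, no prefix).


24558 = 5FEE hex

5FEE


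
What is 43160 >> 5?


0b1010100010011000 >> 5 = 0b10101000100 = 1348

1348


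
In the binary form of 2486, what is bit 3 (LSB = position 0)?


0b100110110110, position 3 = 0

0


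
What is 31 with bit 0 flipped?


31 ^ (1 << 0) = 31 ^ 1 = 30

30


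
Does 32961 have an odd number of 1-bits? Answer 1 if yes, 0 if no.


0b1000000011000001 has 4 ones => parity 0

0


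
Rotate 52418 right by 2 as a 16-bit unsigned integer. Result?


Rotate 0b1100110011000010 right by 2 (16-bit) = 0b1011001100110000 = 45872

45872


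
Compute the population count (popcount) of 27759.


0b110110001101111 has 10 set bits

10


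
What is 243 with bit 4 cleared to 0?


243 & ~(1 << 4) = 227

227


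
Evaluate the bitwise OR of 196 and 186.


0b11000100 | 0b10111010 = 0b11111110 = 254

254


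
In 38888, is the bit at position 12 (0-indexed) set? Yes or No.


0b1001011111101000, bit 12 = 1. Yes

Yes


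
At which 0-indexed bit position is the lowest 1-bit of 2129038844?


0b1111110111001101000110111111100. Lowest set bit at position 2

2
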